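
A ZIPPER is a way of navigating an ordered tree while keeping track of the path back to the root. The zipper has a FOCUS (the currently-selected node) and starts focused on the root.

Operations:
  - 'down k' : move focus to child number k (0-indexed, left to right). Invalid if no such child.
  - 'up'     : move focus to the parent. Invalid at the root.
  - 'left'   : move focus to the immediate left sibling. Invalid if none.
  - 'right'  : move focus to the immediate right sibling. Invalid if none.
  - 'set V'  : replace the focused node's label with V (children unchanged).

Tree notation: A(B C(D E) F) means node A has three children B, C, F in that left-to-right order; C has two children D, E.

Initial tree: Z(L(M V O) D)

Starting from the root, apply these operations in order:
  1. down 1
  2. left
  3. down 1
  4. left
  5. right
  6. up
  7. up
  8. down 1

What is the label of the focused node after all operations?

Step 1 (down 1): focus=D path=1 depth=1 children=[] left=['L'] right=[] parent=Z
Step 2 (left): focus=L path=0 depth=1 children=['M', 'V', 'O'] left=[] right=['D'] parent=Z
Step 3 (down 1): focus=V path=0/1 depth=2 children=[] left=['M'] right=['O'] parent=L
Step 4 (left): focus=M path=0/0 depth=2 children=[] left=[] right=['V', 'O'] parent=L
Step 5 (right): focus=V path=0/1 depth=2 children=[] left=['M'] right=['O'] parent=L
Step 6 (up): focus=L path=0 depth=1 children=['M', 'V', 'O'] left=[] right=['D'] parent=Z
Step 7 (up): focus=Z path=root depth=0 children=['L', 'D'] (at root)
Step 8 (down 1): focus=D path=1 depth=1 children=[] left=['L'] right=[] parent=Z

Answer: D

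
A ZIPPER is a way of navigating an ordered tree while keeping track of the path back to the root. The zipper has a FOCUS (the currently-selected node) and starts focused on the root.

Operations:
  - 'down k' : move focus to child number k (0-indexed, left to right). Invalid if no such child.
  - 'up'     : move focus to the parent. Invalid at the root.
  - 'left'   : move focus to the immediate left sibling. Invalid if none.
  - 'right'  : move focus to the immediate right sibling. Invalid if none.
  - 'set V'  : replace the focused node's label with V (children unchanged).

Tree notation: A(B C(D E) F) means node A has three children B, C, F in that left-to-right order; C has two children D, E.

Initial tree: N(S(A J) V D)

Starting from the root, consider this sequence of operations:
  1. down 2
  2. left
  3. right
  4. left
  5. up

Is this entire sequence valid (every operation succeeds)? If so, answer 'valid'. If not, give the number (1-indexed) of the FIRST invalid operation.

Answer: valid

Derivation:
Step 1 (down 2): focus=D path=2 depth=1 children=[] left=['S', 'V'] right=[] parent=N
Step 2 (left): focus=V path=1 depth=1 children=[] left=['S'] right=['D'] parent=N
Step 3 (right): focus=D path=2 depth=1 children=[] left=['S', 'V'] right=[] parent=N
Step 4 (left): focus=V path=1 depth=1 children=[] left=['S'] right=['D'] parent=N
Step 5 (up): focus=N path=root depth=0 children=['S', 'V', 'D'] (at root)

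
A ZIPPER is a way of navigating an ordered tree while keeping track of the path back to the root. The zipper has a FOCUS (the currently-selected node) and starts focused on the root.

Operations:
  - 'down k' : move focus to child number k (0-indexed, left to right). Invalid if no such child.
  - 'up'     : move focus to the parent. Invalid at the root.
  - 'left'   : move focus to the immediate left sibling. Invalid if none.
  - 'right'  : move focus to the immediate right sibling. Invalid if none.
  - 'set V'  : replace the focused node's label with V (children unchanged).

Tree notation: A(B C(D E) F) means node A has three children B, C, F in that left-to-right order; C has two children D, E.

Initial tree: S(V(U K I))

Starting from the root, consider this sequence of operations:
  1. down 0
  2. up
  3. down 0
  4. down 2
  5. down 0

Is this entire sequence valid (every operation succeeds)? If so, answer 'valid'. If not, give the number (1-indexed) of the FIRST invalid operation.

Answer: 5

Derivation:
Step 1 (down 0): focus=V path=0 depth=1 children=['U', 'K', 'I'] left=[] right=[] parent=S
Step 2 (up): focus=S path=root depth=0 children=['V'] (at root)
Step 3 (down 0): focus=V path=0 depth=1 children=['U', 'K', 'I'] left=[] right=[] parent=S
Step 4 (down 2): focus=I path=0/2 depth=2 children=[] left=['U', 'K'] right=[] parent=V
Step 5 (down 0): INVALID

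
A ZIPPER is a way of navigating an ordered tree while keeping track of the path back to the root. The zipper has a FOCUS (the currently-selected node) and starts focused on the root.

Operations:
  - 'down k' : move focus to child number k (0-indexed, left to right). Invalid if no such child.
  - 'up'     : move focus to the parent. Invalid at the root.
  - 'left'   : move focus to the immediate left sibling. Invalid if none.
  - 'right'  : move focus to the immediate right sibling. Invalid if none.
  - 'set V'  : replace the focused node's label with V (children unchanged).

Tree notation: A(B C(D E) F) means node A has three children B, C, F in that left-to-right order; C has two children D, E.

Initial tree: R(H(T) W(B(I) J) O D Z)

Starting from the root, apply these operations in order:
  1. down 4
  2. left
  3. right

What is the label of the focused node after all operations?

Answer: Z

Derivation:
Step 1 (down 4): focus=Z path=4 depth=1 children=[] left=['H', 'W', 'O', 'D'] right=[] parent=R
Step 2 (left): focus=D path=3 depth=1 children=[] left=['H', 'W', 'O'] right=['Z'] parent=R
Step 3 (right): focus=Z path=4 depth=1 children=[] left=['H', 'W', 'O', 'D'] right=[] parent=R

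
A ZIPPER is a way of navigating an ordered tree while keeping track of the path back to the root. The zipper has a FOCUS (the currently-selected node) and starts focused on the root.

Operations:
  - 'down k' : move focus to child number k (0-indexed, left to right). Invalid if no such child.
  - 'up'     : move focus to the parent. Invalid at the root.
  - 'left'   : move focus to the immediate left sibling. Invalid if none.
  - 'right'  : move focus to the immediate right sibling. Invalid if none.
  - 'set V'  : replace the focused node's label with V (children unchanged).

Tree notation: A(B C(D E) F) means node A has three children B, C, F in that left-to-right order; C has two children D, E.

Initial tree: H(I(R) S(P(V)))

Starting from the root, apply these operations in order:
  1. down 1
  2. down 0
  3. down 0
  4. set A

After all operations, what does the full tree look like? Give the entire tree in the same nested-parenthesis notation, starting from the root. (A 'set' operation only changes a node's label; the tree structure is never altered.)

Step 1 (down 1): focus=S path=1 depth=1 children=['P'] left=['I'] right=[] parent=H
Step 2 (down 0): focus=P path=1/0 depth=2 children=['V'] left=[] right=[] parent=S
Step 3 (down 0): focus=V path=1/0/0 depth=3 children=[] left=[] right=[] parent=P
Step 4 (set A): focus=A path=1/0/0 depth=3 children=[] left=[] right=[] parent=P

Answer: H(I(R) S(P(A)))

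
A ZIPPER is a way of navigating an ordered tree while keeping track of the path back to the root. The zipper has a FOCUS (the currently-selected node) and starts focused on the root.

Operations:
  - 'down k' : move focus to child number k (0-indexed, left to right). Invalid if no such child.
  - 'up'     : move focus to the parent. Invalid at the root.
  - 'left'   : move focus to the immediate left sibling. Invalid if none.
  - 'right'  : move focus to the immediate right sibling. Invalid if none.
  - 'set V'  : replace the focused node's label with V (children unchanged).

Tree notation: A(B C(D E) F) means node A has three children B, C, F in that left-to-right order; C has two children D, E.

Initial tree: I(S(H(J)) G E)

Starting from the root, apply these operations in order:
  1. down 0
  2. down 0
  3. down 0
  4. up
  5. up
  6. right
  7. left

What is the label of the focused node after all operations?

Answer: S

Derivation:
Step 1 (down 0): focus=S path=0 depth=1 children=['H'] left=[] right=['G', 'E'] parent=I
Step 2 (down 0): focus=H path=0/0 depth=2 children=['J'] left=[] right=[] parent=S
Step 3 (down 0): focus=J path=0/0/0 depth=3 children=[] left=[] right=[] parent=H
Step 4 (up): focus=H path=0/0 depth=2 children=['J'] left=[] right=[] parent=S
Step 5 (up): focus=S path=0 depth=1 children=['H'] left=[] right=['G', 'E'] parent=I
Step 6 (right): focus=G path=1 depth=1 children=[] left=['S'] right=['E'] parent=I
Step 7 (left): focus=S path=0 depth=1 children=['H'] left=[] right=['G', 'E'] parent=I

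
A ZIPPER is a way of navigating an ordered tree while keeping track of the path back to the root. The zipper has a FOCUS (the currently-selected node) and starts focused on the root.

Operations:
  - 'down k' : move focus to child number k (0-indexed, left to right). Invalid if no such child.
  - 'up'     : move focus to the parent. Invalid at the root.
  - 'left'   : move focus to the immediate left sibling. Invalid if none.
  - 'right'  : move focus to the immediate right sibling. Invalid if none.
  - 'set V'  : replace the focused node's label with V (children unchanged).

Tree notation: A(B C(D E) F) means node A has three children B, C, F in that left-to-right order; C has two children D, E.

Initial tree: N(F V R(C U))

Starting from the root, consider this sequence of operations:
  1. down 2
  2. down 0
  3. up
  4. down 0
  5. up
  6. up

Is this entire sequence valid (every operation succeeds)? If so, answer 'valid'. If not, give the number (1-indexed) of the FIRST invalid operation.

Step 1 (down 2): focus=R path=2 depth=1 children=['C', 'U'] left=['F', 'V'] right=[] parent=N
Step 2 (down 0): focus=C path=2/0 depth=2 children=[] left=[] right=['U'] parent=R
Step 3 (up): focus=R path=2 depth=1 children=['C', 'U'] left=['F', 'V'] right=[] parent=N
Step 4 (down 0): focus=C path=2/0 depth=2 children=[] left=[] right=['U'] parent=R
Step 5 (up): focus=R path=2 depth=1 children=['C', 'U'] left=['F', 'V'] right=[] parent=N
Step 6 (up): focus=N path=root depth=0 children=['F', 'V', 'R'] (at root)

Answer: valid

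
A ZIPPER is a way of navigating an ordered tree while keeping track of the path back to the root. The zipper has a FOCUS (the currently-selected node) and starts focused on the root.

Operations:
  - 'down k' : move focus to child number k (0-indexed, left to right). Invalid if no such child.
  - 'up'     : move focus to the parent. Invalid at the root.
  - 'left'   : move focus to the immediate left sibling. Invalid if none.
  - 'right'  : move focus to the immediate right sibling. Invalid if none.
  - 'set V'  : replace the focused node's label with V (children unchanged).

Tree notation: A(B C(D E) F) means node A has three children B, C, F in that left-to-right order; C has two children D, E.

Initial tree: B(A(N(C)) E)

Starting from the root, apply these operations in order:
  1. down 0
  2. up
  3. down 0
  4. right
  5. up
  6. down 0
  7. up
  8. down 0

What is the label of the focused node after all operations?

Answer: A

Derivation:
Step 1 (down 0): focus=A path=0 depth=1 children=['N'] left=[] right=['E'] parent=B
Step 2 (up): focus=B path=root depth=0 children=['A', 'E'] (at root)
Step 3 (down 0): focus=A path=0 depth=1 children=['N'] left=[] right=['E'] parent=B
Step 4 (right): focus=E path=1 depth=1 children=[] left=['A'] right=[] parent=B
Step 5 (up): focus=B path=root depth=0 children=['A', 'E'] (at root)
Step 6 (down 0): focus=A path=0 depth=1 children=['N'] left=[] right=['E'] parent=B
Step 7 (up): focus=B path=root depth=0 children=['A', 'E'] (at root)
Step 8 (down 0): focus=A path=0 depth=1 children=['N'] left=[] right=['E'] parent=B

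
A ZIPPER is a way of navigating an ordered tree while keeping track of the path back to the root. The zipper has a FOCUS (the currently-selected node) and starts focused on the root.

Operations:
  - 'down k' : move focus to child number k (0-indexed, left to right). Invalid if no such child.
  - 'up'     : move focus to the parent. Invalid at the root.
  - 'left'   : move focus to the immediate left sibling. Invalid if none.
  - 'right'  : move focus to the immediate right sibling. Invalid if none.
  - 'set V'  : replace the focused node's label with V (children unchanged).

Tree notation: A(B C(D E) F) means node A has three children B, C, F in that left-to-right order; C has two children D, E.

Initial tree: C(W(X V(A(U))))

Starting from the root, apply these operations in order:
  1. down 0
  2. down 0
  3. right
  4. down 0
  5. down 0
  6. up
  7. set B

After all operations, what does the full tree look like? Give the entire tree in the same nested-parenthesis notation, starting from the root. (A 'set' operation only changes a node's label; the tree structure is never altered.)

Step 1 (down 0): focus=W path=0 depth=1 children=['X', 'V'] left=[] right=[] parent=C
Step 2 (down 0): focus=X path=0/0 depth=2 children=[] left=[] right=['V'] parent=W
Step 3 (right): focus=V path=0/1 depth=2 children=['A'] left=['X'] right=[] parent=W
Step 4 (down 0): focus=A path=0/1/0 depth=3 children=['U'] left=[] right=[] parent=V
Step 5 (down 0): focus=U path=0/1/0/0 depth=4 children=[] left=[] right=[] parent=A
Step 6 (up): focus=A path=0/1/0 depth=3 children=['U'] left=[] right=[] parent=V
Step 7 (set B): focus=B path=0/1/0 depth=3 children=['U'] left=[] right=[] parent=V

Answer: C(W(X V(B(U))))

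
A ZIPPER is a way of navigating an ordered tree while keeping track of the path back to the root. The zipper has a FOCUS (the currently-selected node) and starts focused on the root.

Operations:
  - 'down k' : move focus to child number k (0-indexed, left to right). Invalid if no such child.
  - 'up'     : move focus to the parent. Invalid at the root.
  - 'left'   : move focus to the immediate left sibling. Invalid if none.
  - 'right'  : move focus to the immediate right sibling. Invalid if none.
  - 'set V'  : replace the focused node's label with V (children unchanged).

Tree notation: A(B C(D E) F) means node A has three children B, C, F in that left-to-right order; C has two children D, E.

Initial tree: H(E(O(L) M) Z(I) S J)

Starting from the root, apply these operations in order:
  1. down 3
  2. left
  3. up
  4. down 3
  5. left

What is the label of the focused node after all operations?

Answer: S

Derivation:
Step 1 (down 3): focus=J path=3 depth=1 children=[] left=['E', 'Z', 'S'] right=[] parent=H
Step 2 (left): focus=S path=2 depth=1 children=[] left=['E', 'Z'] right=['J'] parent=H
Step 3 (up): focus=H path=root depth=0 children=['E', 'Z', 'S', 'J'] (at root)
Step 4 (down 3): focus=J path=3 depth=1 children=[] left=['E', 'Z', 'S'] right=[] parent=H
Step 5 (left): focus=S path=2 depth=1 children=[] left=['E', 'Z'] right=['J'] parent=H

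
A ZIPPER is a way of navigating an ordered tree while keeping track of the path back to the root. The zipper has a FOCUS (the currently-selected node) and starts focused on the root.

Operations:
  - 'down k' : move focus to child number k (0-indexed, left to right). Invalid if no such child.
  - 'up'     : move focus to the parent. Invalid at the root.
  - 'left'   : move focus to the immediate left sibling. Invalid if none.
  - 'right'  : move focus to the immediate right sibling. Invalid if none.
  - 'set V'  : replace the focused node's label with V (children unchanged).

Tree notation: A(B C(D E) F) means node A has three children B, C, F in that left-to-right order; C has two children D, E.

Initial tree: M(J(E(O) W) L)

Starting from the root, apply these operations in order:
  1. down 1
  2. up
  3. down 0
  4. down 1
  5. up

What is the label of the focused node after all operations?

Step 1 (down 1): focus=L path=1 depth=1 children=[] left=['J'] right=[] parent=M
Step 2 (up): focus=M path=root depth=0 children=['J', 'L'] (at root)
Step 3 (down 0): focus=J path=0 depth=1 children=['E', 'W'] left=[] right=['L'] parent=M
Step 4 (down 1): focus=W path=0/1 depth=2 children=[] left=['E'] right=[] parent=J
Step 5 (up): focus=J path=0 depth=1 children=['E', 'W'] left=[] right=['L'] parent=M

Answer: J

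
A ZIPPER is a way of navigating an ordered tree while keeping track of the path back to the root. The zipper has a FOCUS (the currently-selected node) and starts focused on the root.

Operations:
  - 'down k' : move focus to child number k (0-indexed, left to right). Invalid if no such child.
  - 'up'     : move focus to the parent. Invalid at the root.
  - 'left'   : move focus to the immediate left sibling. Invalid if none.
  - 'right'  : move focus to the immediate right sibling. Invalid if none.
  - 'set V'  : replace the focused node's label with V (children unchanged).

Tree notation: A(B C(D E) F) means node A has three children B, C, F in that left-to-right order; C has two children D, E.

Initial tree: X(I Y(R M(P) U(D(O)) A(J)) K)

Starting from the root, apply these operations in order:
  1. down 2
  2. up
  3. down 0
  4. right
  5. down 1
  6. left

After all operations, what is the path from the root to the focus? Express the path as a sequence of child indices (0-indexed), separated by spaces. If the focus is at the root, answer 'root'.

Step 1 (down 2): focus=K path=2 depth=1 children=[] left=['I', 'Y'] right=[] parent=X
Step 2 (up): focus=X path=root depth=0 children=['I', 'Y', 'K'] (at root)
Step 3 (down 0): focus=I path=0 depth=1 children=[] left=[] right=['Y', 'K'] parent=X
Step 4 (right): focus=Y path=1 depth=1 children=['R', 'M', 'U', 'A'] left=['I'] right=['K'] parent=X
Step 5 (down 1): focus=M path=1/1 depth=2 children=['P'] left=['R'] right=['U', 'A'] parent=Y
Step 6 (left): focus=R path=1/0 depth=2 children=[] left=[] right=['M', 'U', 'A'] parent=Y

Answer: 1 0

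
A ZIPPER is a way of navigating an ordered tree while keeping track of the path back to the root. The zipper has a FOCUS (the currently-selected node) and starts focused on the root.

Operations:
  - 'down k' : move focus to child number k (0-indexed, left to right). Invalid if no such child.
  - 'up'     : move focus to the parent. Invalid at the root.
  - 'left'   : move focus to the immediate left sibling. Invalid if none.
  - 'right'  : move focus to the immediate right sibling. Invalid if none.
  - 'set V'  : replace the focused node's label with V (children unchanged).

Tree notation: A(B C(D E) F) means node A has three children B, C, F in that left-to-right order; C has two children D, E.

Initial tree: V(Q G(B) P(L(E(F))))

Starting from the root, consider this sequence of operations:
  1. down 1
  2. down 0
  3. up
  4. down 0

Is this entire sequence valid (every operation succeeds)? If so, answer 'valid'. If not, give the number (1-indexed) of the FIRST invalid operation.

Answer: valid

Derivation:
Step 1 (down 1): focus=G path=1 depth=1 children=['B'] left=['Q'] right=['P'] parent=V
Step 2 (down 0): focus=B path=1/0 depth=2 children=[] left=[] right=[] parent=G
Step 3 (up): focus=G path=1 depth=1 children=['B'] left=['Q'] right=['P'] parent=V
Step 4 (down 0): focus=B path=1/0 depth=2 children=[] left=[] right=[] parent=G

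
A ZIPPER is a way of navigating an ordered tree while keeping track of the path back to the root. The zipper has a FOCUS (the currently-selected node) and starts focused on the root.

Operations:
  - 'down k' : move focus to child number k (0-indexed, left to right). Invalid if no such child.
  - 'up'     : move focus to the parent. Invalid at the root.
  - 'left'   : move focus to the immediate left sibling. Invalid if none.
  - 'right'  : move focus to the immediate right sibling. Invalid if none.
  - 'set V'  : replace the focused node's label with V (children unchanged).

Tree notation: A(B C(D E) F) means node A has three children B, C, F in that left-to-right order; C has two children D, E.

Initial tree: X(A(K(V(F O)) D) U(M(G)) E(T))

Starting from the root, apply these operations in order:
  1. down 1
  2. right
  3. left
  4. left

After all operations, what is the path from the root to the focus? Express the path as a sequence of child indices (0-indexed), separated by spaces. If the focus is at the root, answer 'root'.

Answer: 0

Derivation:
Step 1 (down 1): focus=U path=1 depth=1 children=['M'] left=['A'] right=['E'] parent=X
Step 2 (right): focus=E path=2 depth=1 children=['T'] left=['A', 'U'] right=[] parent=X
Step 3 (left): focus=U path=1 depth=1 children=['M'] left=['A'] right=['E'] parent=X
Step 4 (left): focus=A path=0 depth=1 children=['K', 'D'] left=[] right=['U', 'E'] parent=X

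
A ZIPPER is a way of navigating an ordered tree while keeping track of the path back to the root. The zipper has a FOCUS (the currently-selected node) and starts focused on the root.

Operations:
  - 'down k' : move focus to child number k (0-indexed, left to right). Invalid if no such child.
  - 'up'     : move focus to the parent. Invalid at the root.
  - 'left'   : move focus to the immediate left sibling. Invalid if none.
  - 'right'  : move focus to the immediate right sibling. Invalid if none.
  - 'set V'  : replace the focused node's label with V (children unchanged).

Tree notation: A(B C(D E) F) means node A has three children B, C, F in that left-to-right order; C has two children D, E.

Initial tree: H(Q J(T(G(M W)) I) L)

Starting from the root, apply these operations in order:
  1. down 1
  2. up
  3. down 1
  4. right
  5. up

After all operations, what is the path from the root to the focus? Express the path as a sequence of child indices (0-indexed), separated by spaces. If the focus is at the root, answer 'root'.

Answer: root

Derivation:
Step 1 (down 1): focus=J path=1 depth=1 children=['T', 'I'] left=['Q'] right=['L'] parent=H
Step 2 (up): focus=H path=root depth=0 children=['Q', 'J', 'L'] (at root)
Step 3 (down 1): focus=J path=1 depth=1 children=['T', 'I'] left=['Q'] right=['L'] parent=H
Step 4 (right): focus=L path=2 depth=1 children=[] left=['Q', 'J'] right=[] parent=H
Step 5 (up): focus=H path=root depth=0 children=['Q', 'J', 'L'] (at root)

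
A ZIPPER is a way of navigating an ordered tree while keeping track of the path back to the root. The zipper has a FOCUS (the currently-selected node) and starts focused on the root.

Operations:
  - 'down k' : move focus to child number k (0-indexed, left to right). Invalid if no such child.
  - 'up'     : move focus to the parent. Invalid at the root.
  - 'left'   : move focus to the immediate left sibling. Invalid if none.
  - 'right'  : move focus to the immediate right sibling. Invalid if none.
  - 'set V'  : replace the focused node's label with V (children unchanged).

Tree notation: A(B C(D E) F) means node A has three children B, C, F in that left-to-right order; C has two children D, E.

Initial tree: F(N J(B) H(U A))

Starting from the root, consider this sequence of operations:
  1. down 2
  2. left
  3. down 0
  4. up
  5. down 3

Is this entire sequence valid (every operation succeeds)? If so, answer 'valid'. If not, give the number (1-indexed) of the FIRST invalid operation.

Answer: 5

Derivation:
Step 1 (down 2): focus=H path=2 depth=1 children=['U', 'A'] left=['N', 'J'] right=[] parent=F
Step 2 (left): focus=J path=1 depth=1 children=['B'] left=['N'] right=['H'] parent=F
Step 3 (down 0): focus=B path=1/0 depth=2 children=[] left=[] right=[] parent=J
Step 4 (up): focus=J path=1 depth=1 children=['B'] left=['N'] right=['H'] parent=F
Step 5 (down 3): INVALID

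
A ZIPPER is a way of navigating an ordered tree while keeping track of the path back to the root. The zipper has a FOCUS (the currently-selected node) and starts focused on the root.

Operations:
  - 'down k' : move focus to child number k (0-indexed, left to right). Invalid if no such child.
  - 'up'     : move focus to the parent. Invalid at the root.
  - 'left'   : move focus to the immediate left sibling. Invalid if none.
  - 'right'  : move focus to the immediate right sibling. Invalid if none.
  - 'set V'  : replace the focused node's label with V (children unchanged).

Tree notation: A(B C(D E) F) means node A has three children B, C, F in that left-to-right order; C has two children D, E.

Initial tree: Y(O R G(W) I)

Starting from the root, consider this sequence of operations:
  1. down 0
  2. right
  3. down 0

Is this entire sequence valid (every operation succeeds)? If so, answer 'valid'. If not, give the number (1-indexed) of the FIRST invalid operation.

Step 1 (down 0): focus=O path=0 depth=1 children=[] left=[] right=['R', 'G', 'I'] parent=Y
Step 2 (right): focus=R path=1 depth=1 children=[] left=['O'] right=['G', 'I'] parent=Y
Step 3 (down 0): INVALID

Answer: 3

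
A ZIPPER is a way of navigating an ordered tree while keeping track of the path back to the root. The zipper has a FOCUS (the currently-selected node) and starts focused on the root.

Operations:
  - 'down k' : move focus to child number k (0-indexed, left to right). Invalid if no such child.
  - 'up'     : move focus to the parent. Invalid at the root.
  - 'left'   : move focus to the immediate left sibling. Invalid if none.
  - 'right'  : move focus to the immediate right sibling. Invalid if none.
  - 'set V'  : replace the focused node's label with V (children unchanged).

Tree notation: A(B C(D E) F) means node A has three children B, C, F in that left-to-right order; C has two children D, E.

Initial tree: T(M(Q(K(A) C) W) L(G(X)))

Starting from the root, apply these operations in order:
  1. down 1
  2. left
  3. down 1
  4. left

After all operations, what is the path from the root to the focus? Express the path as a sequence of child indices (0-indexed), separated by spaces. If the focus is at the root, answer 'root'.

Step 1 (down 1): focus=L path=1 depth=1 children=['G'] left=['M'] right=[] parent=T
Step 2 (left): focus=M path=0 depth=1 children=['Q', 'W'] left=[] right=['L'] parent=T
Step 3 (down 1): focus=W path=0/1 depth=2 children=[] left=['Q'] right=[] parent=M
Step 4 (left): focus=Q path=0/0 depth=2 children=['K', 'C'] left=[] right=['W'] parent=M

Answer: 0 0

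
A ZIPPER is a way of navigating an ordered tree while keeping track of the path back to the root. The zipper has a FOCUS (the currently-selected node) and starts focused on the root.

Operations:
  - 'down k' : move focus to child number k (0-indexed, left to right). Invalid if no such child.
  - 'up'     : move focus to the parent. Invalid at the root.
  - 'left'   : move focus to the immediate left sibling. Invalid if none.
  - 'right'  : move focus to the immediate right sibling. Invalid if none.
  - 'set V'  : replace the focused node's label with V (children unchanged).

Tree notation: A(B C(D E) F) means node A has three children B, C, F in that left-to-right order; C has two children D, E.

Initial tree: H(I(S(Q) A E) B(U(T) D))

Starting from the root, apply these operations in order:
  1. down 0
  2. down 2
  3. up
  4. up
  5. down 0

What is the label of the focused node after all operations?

Answer: I

Derivation:
Step 1 (down 0): focus=I path=0 depth=1 children=['S', 'A', 'E'] left=[] right=['B'] parent=H
Step 2 (down 2): focus=E path=0/2 depth=2 children=[] left=['S', 'A'] right=[] parent=I
Step 3 (up): focus=I path=0 depth=1 children=['S', 'A', 'E'] left=[] right=['B'] parent=H
Step 4 (up): focus=H path=root depth=0 children=['I', 'B'] (at root)
Step 5 (down 0): focus=I path=0 depth=1 children=['S', 'A', 'E'] left=[] right=['B'] parent=H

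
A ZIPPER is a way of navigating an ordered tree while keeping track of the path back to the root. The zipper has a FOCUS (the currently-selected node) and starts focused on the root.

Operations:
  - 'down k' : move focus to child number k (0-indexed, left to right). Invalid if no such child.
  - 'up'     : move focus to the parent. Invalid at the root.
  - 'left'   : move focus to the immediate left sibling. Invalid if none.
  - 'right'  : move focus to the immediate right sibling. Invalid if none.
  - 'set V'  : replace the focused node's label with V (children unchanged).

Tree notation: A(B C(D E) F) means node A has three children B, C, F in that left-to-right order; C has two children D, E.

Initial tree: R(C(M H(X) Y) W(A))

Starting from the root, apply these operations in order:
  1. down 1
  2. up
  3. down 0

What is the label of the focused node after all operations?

Answer: C

Derivation:
Step 1 (down 1): focus=W path=1 depth=1 children=['A'] left=['C'] right=[] parent=R
Step 2 (up): focus=R path=root depth=0 children=['C', 'W'] (at root)
Step 3 (down 0): focus=C path=0 depth=1 children=['M', 'H', 'Y'] left=[] right=['W'] parent=R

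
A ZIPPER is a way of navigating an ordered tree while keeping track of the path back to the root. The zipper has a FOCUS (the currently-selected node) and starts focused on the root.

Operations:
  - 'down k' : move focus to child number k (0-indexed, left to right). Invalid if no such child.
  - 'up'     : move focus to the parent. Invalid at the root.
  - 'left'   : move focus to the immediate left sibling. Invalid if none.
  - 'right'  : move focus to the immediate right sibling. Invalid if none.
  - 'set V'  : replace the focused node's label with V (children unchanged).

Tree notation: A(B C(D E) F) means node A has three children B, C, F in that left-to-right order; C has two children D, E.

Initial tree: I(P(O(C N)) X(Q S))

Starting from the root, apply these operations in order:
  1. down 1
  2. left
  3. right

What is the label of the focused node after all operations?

Answer: X

Derivation:
Step 1 (down 1): focus=X path=1 depth=1 children=['Q', 'S'] left=['P'] right=[] parent=I
Step 2 (left): focus=P path=0 depth=1 children=['O'] left=[] right=['X'] parent=I
Step 3 (right): focus=X path=1 depth=1 children=['Q', 'S'] left=['P'] right=[] parent=I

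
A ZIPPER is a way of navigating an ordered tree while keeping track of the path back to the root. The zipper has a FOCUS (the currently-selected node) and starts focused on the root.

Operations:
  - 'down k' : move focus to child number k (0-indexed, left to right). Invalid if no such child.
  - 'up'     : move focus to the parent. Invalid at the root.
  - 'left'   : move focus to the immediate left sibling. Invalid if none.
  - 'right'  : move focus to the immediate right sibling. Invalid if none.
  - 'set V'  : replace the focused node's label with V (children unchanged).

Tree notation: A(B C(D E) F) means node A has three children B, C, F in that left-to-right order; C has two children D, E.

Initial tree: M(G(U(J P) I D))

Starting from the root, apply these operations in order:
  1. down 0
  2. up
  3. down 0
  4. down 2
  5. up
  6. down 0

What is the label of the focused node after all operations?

Step 1 (down 0): focus=G path=0 depth=1 children=['U', 'I', 'D'] left=[] right=[] parent=M
Step 2 (up): focus=M path=root depth=0 children=['G'] (at root)
Step 3 (down 0): focus=G path=0 depth=1 children=['U', 'I', 'D'] left=[] right=[] parent=M
Step 4 (down 2): focus=D path=0/2 depth=2 children=[] left=['U', 'I'] right=[] parent=G
Step 5 (up): focus=G path=0 depth=1 children=['U', 'I', 'D'] left=[] right=[] parent=M
Step 6 (down 0): focus=U path=0/0 depth=2 children=['J', 'P'] left=[] right=['I', 'D'] parent=G

Answer: U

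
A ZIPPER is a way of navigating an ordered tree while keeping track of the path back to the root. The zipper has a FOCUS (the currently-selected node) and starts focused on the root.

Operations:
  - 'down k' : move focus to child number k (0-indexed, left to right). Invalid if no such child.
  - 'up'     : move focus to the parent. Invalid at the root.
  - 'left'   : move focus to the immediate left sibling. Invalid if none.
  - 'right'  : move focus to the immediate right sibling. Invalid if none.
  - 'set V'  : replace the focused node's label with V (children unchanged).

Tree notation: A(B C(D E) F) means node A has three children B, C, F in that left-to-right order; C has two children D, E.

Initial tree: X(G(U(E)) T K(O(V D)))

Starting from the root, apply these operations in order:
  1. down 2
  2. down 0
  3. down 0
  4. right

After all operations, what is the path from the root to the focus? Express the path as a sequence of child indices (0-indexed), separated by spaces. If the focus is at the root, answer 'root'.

Answer: 2 0 1

Derivation:
Step 1 (down 2): focus=K path=2 depth=1 children=['O'] left=['G', 'T'] right=[] parent=X
Step 2 (down 0): focus=O path=2/0 depth=2 children=['V', 'D'] left=[] right=[] parent=K
Step 3 (down 0): focus=V path=2/0/0 depth=3 children=[] left=[] right=['D'] parent=O
Step 4 (right): focus=D path=2/0/1 depth=3 children=[] left=['V'] right=[] parent=O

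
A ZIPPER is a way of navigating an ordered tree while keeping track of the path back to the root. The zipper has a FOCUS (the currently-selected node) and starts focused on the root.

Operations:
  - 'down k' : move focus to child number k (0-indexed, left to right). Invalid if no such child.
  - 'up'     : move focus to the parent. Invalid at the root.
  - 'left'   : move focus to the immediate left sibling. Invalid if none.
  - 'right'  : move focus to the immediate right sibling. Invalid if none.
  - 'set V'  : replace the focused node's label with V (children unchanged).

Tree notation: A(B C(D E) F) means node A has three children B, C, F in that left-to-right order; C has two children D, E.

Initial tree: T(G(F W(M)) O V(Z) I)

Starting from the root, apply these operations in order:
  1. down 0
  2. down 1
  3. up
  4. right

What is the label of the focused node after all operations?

Answer: O

Derivation:
Step 1 (down 0): focus=G path=0 depth=1 children=['F', 'W'] left=[] right=['O', 'V', 'I'] parent=T
Step 2 (down 1): focus=W path=0/1 depth=2 children=['M'] left=['F'] right=[] parent=G
Step 3 (up): focus=G path=0 depth=1 children=['F', 'W'] left=[] right=['O', 'V', 'I'] parent=T
Step 4 (right): focus=O path=1 depth=1 children=[] left=['G'] right=['V', 'I'] parent=T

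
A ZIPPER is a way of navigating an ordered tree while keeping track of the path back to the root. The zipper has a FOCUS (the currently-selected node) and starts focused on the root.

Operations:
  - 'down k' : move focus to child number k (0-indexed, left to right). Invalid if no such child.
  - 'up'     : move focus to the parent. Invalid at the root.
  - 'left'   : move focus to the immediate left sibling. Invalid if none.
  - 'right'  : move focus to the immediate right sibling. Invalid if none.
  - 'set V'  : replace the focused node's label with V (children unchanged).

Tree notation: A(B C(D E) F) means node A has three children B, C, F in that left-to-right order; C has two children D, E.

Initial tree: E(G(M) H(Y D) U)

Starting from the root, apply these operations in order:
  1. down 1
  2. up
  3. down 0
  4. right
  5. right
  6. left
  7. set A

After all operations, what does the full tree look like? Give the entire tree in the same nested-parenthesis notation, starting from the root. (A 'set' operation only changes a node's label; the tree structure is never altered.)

Step 1 (down 1): focus=H path=1 depth=1 children=['Y', 'D'] left=['G'] right=['U'] parent=E
Step 2 (up): focus=E path=root depth=0 children=['G', 'H', 'U'] (at root)
Step 3 (down 0): focus=G path=0 depth=1 children=['M'] left=[] right=['H', 'U'] parent=E
Step 4 (right): focus=H path=1 depth=1 children=['Y', 'D'] left=['G'] right=['U'] parent=E
Step 5 (right): focus=U path=2 depth=1 children=[] left=['G', 'H'] right=[] parent=E
Step 6 (left): focus=H path=1 depth=1 children=['Y', 'D'] left=['G'] right=['U'] parent=E
Step 7 (set A): focus=A path=1 depth=1 children=['Y', 'D'] left=['G'] right=['U'] parent=E

Answer: E(G(M) A(Y D) U)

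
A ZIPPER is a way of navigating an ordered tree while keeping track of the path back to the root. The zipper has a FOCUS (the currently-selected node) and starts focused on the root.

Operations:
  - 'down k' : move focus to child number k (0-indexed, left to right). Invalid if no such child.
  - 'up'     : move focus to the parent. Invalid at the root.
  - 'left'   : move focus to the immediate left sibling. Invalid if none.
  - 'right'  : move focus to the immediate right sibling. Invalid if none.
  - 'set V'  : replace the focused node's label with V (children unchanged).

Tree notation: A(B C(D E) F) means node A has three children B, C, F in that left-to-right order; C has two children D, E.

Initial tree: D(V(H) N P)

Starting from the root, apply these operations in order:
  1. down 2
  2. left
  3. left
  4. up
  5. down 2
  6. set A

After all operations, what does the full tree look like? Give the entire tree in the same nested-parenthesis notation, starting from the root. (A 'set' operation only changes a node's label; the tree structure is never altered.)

Step 1 (down 2): focus=P path=2 depth=1 children=[] left=['V', 'N'] right=[] parent=D
Step 2 (left): focus=N path=1 depth=1 children=[] left=['V'] right=['P'] parent=D
Step 3 (left): focus=V path=0 depth=1 children=['H'] left=[] right=['N', 'P'] parent=D
Step 4 (up): focus=D path=root depth=0 children=['V', 'N', 'P'] (at root)
Step 5 (down 2): focus=P path=2 depth=1 children=[] left=['V', 'N'] right=[] parent=D
Step 6 (set A): focus=A path=2 depth=1 children=[] left=['V', 'N'] right=[] parent=D

Answer: D(V(H) N A)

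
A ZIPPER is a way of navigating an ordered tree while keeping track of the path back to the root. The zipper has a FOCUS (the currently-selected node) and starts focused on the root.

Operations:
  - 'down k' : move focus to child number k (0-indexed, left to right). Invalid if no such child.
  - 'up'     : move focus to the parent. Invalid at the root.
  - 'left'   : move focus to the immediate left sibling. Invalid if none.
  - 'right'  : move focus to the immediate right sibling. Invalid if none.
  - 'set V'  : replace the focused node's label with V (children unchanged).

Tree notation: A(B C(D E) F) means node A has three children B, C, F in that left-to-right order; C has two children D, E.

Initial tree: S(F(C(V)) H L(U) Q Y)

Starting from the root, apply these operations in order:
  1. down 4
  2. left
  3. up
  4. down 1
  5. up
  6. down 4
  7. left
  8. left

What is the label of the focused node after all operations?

Step 1 (down 4): focus=Y path=4 depth=1 children=[] left=['F', 'H', 'L', 'Q'] right=[] parent=S
Step 2 (left): focus=Q path=3 depth=1 children=[] left=['F', 'H', 'L'] right=['Y'] parent=S
Step 3 (up): focus=S path=root depth=0 children=['F', 'H', 'L', 'Q', 'Y'] (at root)
Step 4 (down 1): focus=H path=1 depth=1 children=[] left=['F'] right=['L', 'Q', 'Y'] parent=S
Step 5 (up): focus=S path=root depth=0 children=['F', 'H', 'L', 'Q', 'Y'] (at root)
Step 6 (down 4): focus=Y path=4 depth=1 children=[] left=['F', 'H', 'L', 'Q'] right=[] parent=S
Step 7 (left): focus=Q path=3 depth=1 children=[] left=['F', 'H', 'L'] right=['Y'] parent=S
Step 8 (left): focus=L path=2 depth=1 children=['U'] left=['F', 'H'] right=['Q', 'Y'] parent=S

Answer: L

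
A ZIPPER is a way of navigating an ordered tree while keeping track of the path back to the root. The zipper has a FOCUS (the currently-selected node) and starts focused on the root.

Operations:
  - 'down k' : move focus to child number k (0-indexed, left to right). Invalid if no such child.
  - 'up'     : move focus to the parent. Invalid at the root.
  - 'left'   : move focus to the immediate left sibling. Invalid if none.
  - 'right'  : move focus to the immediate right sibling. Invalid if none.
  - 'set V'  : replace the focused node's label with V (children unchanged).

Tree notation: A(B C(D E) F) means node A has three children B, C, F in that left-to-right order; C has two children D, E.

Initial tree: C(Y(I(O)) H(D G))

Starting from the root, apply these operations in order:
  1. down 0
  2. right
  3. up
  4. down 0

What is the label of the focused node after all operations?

Answer: Y

Derivation:
Step 1 (down 0): focus=Y path=0 depth=1 children=['I'] left=[] right=['H'] parent=C
Step 2 (right): focus=H path=1 depth=1 children=['D', 'G'] left=['Y'] right=[] parent=C
Step 3 (up): focus=C path=root depth=0 children=['Y', 'H'] (at root)
Step 4 (down 0): focus=Y path=0 depth=1 children=['I'] left=[] right=['H'] parent=C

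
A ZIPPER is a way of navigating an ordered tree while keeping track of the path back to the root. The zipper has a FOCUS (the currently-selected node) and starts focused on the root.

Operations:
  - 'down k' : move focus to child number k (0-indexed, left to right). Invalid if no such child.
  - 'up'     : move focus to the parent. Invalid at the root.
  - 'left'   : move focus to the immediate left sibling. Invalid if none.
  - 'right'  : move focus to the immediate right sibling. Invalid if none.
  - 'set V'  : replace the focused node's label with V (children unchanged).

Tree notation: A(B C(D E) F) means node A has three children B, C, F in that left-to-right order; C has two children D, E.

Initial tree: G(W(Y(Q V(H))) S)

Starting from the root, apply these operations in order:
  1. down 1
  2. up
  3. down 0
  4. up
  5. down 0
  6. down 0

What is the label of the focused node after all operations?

Answer: Y

Derivation:
Step 1 (down 1): focus=S path=1 depth=1 children=[] left=['W'] right=[] parent=G
Step 2 (up): focus=G path=root depth=0 children=['W', 'S'] (at root)
Step 3 (down 0): focus=W path=0 depth=1 children=['Y'] left=[] right=['S'] parent=G
Step 4 (up): focus=G path=root depth=0 children=['W', 'S'] (at root)
Step 5 (down 0): focus=W path=0 depth=1 children=['Y'] left=[] right=['S'] parent=G
Step 6 (down 0): focus=Y path=0/0 depth=2 children=['Q', 'V'] left=[] right=[] parent=W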